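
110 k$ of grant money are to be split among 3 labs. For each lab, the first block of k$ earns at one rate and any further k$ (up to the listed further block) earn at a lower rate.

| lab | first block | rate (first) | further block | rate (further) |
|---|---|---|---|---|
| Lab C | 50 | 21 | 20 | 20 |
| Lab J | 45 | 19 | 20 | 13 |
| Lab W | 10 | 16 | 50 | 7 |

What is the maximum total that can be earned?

Order all 6 blocks by rate: Lab C/T1 21 > Lab C/T2 20 > Lab J/T1 19 > Lab W/T1 16 > Lab J/T2 13 > Lab W/T2 7.
Lab C T1 at 21: fill all 50 ; 60 left.
Fill Lab C T2 block (20 at 20) ; 40 left.
Lab J T1 at 19: only 40 left, fill 40.
Total = 21×50 + 20×20 + 19×40 = 2210.

2210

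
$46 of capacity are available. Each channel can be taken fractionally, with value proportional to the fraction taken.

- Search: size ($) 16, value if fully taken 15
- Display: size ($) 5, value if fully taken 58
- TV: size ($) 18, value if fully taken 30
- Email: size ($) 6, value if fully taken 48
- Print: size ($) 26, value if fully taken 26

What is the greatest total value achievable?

Rank by value-to-size ratio: Display 58/5≈11.6, Email 48/6≈8, TV 30/18≈1.67, Print 26/26≈1, Search 15/16≈0.938.
Display: take in full, 5 $ for value 58 → 41 left.
Take all of Email (6 $, value 48) → 35 $ left.
All 18 $ of TV fit (value 30) → 17 remain.
Only 17 $ remain; take 17/26 of Print for value 26×17/26 = 17.
Total value = 153.

153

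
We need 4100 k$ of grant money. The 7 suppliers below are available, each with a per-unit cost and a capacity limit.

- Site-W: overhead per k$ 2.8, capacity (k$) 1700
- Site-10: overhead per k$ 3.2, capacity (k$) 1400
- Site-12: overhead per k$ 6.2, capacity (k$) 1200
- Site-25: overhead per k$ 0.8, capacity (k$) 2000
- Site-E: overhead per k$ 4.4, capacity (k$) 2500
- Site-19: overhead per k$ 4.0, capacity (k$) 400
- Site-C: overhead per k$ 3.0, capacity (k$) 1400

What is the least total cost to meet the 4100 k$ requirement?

7560

Cheapest first:
Take 2000 from Site-25 at 0.8 — need 2100 more.
Take 1700 from Site-W at 2.8 — need 400 more.
Take 400 from Site-C at 3.0 to finish.
Site-10, Site-19, Site-E, Site-12: unused.
Cost = 2000×0.8 + 1700×2.8 + 400×3.0 = 7560.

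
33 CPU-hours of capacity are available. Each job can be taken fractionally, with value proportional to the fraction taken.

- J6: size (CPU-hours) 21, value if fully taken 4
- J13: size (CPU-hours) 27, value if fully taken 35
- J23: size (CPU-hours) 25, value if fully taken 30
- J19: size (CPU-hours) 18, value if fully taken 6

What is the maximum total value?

42.2

Best value per unit of size first: J13 35/27≈1.3, J23 30/25≈1.2, J19 6/18≈0.333, J6 4/21≈0.19.
Take all of J13 (27 CPU-hours, value 35) ; 6 CPU-hours left.
Only 6 CPU-hours remain; take 6/25 of J23 for value 30×6/25 = 7.2.
Total value = 42.2.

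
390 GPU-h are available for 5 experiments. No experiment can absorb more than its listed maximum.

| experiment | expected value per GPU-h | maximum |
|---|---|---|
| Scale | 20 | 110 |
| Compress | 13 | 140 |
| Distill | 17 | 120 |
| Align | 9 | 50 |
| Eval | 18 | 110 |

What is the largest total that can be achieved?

Highest expected value per GPU-h first: Scale 20 > Eval 18 > Distill 17 > Compress 13 > Align 9.
Give Scale 110 to hit its cap of 110 — 280 left.
Eval takes 110 to reach its cap of 110 — 170 left.
Give Distill 120 to hit its cap of 120 — 50 left.
Compress has room for 140 but only 50 remain, so it gets 50.
Total = 20×110 + 13×50 + 17×120 + 18×110 = 6870.

6870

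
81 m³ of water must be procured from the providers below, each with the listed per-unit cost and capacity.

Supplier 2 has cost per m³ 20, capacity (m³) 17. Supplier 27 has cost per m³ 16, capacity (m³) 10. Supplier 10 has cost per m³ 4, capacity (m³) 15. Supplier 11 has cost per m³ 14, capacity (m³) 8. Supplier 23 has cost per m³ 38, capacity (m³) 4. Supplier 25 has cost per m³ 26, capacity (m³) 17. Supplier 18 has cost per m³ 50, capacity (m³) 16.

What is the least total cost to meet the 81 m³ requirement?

Use providers in increasing cost order.
Supplier 10 (4): use full 15 — 66 m³ to go.
Supplier 11 (14): use full 8 — 58 m³ to go.
Supplier 27 at 16: take all 10 m³ — 48 still needed.
Supplier 2 (20): use full 17 — 31 m³ to go.
Take 17 from Supplier 25 at 26 — need 14 more.
Supplier 23 (38): use full 4 — 10 m³ to go.
Take 10 from Supplier 18 at 50 to finish.
Cost = 15×4 + 8×14 + 10×16 + 17×20 + 17×26 + 4×38 + 10×50 = 1766.

1766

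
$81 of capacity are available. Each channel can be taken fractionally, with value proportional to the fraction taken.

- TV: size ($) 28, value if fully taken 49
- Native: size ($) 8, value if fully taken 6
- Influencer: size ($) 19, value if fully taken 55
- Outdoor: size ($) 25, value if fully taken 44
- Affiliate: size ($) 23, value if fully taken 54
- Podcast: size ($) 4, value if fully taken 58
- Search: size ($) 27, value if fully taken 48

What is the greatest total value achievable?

Best value per unit of size first: Podcast 58/4≈14.5, Influencer 55/19≈2.89, Affiliate 54/23≈2.35, Search 48/27≈1.78, Outdoor 44/25≈1.76, TV 49/28≈1.75, Native 6/8≈0.75.
Take all of Podcast (4 $, value 58) → 77 $ left.
Take all of Influencer (19 $, value 55) → 58 $ left.
Take all of Affiliate (23 $, value 54) → 35 $ left.
All 27 $ of Search fit (value 48) → 8 remain.
Fill the last 8 $ with part of Outdoor: 8/25 of it earns 14.08.
Total value = 229.08.

229.08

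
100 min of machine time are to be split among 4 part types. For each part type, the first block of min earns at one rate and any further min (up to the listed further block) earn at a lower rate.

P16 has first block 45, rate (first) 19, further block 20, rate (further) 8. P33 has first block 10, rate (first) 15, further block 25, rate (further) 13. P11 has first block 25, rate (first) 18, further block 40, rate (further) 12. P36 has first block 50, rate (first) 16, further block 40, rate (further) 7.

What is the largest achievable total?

1785

Order all 8 blocks by rate: P16/tier1 19 > P11/tier1 18 > P36/tier1 16 > P33/tier1 15 > P33/tier2 13 > P11/tier2 12 > P16/tier2 8 > P36/tier2 7.
P16 tier1 at 19: fill all 45 ; 55 left.
P11/tier1 (18): +25 ; 30 left.
P36/tier1: +30 of 50 at 16; pool empty.
Total = 19×45 + 18×25 + 16×30 = 1785.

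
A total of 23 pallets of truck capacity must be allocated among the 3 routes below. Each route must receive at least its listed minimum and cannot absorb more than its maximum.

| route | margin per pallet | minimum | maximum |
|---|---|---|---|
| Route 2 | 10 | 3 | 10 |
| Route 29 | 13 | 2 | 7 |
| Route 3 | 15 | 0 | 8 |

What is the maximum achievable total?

Meeting every minimum uses 3+2+0 = 5 pallets, leaving 18.
Rank by margin per pallet: Route 3 15 > Route 29 13 > Route 2 10.
Route 3 takes 8 more to reach its cap of 8 ; 10 left.
Give Route 29 5 more to hit its cap of 7 ; 5 left.
Only 5 left; Route 2 takes them to reach 8.
Total = 10×8 + 13×7 + 15×8 = 291.

291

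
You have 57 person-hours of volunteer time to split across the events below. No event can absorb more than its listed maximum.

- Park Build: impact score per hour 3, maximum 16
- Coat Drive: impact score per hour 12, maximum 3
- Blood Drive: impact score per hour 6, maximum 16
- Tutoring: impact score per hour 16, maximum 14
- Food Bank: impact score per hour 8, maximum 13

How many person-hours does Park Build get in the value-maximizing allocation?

Rank by impact score per hour: Tutoring 16 > Coat Drive 12 > Food Bank 8 > Blood Drive 6 > Park Build 3.
Tutoring: +14 to 14 (cap) → 43 left.
Coat Drive: +3 to 3 (cap) → 40 left.
Give Food Bank 13 to hit its cap of 13 → 27 left.
Give Blood Drive 16 to hit its cap of 16 → 11 left.
Park Build has room for 16 but only 11 remain, so it gets 11.

11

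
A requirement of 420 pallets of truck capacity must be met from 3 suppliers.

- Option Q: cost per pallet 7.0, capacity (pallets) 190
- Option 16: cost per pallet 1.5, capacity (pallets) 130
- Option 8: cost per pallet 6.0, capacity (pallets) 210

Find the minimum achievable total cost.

2015

Fill from the cheapest supplier first.
Take 130 from Option 16 at 1.5 ; need 290 more.
Option 8 (6.0): use full 210 ; 80 pallets to go.
Option Q at 7.0: take 80 of its 190 ; requirement met.
Cost = 130×1.5 + 210×6.0 + 80×7.0 = 2015.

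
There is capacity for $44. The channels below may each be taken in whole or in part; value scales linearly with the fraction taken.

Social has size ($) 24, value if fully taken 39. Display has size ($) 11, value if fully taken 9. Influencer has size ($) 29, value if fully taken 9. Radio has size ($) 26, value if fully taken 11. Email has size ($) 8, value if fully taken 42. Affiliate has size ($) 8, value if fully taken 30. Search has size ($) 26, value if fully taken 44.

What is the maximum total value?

Sort by value density: Email 42/8≈5.25, Affiliate 30/8≈3.75, Search 44/26≈1.69, Social 39/24≈1.62, Display 9/11≈0.818, Radio 11/26≈0.423, Influencer 9/29≈0.31.
Take all of Email (8 $, value 42) → 36 $ left.
Take all of Affiliate (8 $, value 30) → 28 $ left.
Take all of Search (26 $, value 44) → 2 $ left.
Only 2 $ remain; take 2/24 of Social for value 39×2/24 = 3.25.
Total value = 119.25.

119.25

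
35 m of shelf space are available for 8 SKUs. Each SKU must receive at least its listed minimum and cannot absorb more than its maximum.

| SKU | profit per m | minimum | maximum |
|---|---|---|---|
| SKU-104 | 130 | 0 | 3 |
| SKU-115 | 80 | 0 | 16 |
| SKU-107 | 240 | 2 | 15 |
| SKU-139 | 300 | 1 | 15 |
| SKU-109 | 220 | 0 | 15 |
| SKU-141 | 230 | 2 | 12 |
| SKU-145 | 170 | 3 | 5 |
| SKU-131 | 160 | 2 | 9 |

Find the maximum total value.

Meeting every minimum uses 0+0+2+1+0+2+3+2 = 10 m, leaving 25.
Rank by profit per m: SKU-139 300 > SKU-107 240 > SKU-141 230 > SKU-109 220 > SKU-145 170 > SKU-131 160 > SKU-104 130 > SKU-115 80.
Give SKU-139 14 more to hit its cap of 15 → 11 left.
Only 11 left; SKU-107 takes them to reach 13.
Total = 240×13 + 300×15 + 230×2 + 170×3 + 160×2 = 8910.

8910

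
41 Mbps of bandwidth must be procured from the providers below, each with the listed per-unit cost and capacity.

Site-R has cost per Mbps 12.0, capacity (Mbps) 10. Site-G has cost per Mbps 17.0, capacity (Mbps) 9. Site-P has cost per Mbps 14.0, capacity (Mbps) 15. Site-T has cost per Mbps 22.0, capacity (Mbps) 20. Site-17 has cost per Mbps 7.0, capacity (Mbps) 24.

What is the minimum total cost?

386

Fill from the cheapest provider first.
Take 24 from Site-17 at 7.0 — need 17 more.
Take 10 from Site-R at 12.0 — need 7 more.
Take 7 from Site-P at 14.0 to finish.
Site-G, Site-T: unused.
Cost = 24×7.0 + 10×12.0 + 7×14.0 = 386.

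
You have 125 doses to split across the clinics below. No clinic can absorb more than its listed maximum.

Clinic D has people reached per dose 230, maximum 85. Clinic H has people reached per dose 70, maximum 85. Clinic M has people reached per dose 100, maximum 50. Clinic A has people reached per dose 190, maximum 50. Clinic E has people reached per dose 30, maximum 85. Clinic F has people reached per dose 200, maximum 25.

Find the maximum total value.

27400

Highest people reached per dose first: Clinic D 230 > Clinic F 200 > Clinic A 190 > Clinic M 100 > Clinic H 70 > Clinic E 30.
Give Clinic D 85 to hit its cap of 85 → 40 left.
Give Clinic F 25 to hit its cap of 25 → 15 left.
Clinic A: +15 (room for 50) → 15. Pool exhausted.
Total = 230×85 + 190×15 + 200×25 = 27400.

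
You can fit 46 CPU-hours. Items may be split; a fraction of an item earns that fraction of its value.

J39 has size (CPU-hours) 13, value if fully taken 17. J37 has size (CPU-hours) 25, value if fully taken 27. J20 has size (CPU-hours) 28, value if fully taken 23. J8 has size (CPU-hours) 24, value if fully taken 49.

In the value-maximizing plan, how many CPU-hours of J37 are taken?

Rank by value-to-size ratio: J8 49/24≈2.04, J39 17/13≈1.31, J37 27/25≈1.08, J20 23/28≈0.821.
Take all of J8 (24 CPU-hours, value 49) — 22 CPU-hours left.
All 13 CPU-hours of J39 fit (value 17) — 9 remain.
Fill the last 9 CPU-hours with part of J37: 9/25 of it earns 9.72.

9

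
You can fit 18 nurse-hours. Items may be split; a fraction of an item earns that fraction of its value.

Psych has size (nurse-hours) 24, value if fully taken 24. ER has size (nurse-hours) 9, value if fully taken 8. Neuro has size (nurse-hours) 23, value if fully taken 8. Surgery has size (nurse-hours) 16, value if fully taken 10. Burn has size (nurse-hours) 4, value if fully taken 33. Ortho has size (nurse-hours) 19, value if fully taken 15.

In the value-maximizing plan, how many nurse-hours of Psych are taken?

14

Sort by value density: Burn 33/4≈8.25, Psych 24/24≈1, ER 8/9≈0.889, Ortho 15/19≈0.789, Surgery 10/16≈0.625, Neuro 8/23≈0.348.
All 4 nurse-hours of Burn fit (value 33) — 14 remain.
Fill the last 14 nurse-hours with part of Psych: 14/24 of it earns 14.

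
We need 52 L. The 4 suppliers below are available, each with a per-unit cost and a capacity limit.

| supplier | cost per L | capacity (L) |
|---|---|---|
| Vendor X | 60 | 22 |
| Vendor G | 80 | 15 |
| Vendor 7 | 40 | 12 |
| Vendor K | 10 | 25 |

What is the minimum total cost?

Fill from the cheapest supplier first.
Take 25 from Vendor K at 10 → need 27 more.
Take 12 from Vendor 7 at 40 → need 15 more.
Vendor X (60): take the remaining 15 → done.
Vendor G: unused.
Cost = 25×10 + 12×40 + 15×60 = 1630.

1630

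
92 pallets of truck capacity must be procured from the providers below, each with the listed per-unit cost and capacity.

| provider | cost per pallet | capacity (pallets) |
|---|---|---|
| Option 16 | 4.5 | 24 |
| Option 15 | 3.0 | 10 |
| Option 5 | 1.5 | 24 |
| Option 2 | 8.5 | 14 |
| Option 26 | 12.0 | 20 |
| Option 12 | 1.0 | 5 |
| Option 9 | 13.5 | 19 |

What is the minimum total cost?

Cheapest first:
Take 5 from Option 12 at 1.0 ; need 87 more.
Option 5 at 1.5: take all 24 pallets ; 63 still needed.
Option 15 (3.0): use full 10 ; 53 pallets to go.
Take 24 from Option 16 at 4.5 ; need 29 more.
Option 2 at 8.5: take all 14 pallets ; 15 still needed.
Take 15 from Option 26 at 12.0 to finish.
Option 9: unused.
Cost = 5×1.0 + 24×1.5 + 10×3.0 + 24×4.5 + 14×8.5 + 15×12.0 = 478.

478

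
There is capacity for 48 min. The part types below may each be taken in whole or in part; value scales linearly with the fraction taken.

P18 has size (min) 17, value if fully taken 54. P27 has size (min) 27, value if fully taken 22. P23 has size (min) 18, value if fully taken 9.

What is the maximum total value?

Best value per unit of size first: P18 54/17≈3.18, P27 22/27≈0.815, P23 9/18≈0.5.
P18: take in full, 17 min for value 54 ; 31 left.
Take all of P27 (27 min, value 22) ; 4 min left.
Only 4 min remain; take 4/18 of P23 for value 9×4/18 = 2.
Total value = 78.

78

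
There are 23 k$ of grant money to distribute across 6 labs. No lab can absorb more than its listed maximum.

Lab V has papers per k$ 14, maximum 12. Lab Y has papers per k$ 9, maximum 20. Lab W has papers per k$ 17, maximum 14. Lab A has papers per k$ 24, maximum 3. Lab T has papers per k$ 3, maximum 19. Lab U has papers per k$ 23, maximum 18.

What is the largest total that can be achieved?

Rank by papers per k$: Lab A 24 > Lab U 23 > Lab W 17 > Lab V 14 > Lab Y 9 > Lab T 3.
Lab A takes 3 to reach its cap of 3 — 20 left.
Give Lab U 18 to hit its cap of 18 — 2 left.
Lab W has room for 14 but only 2 remain, so it gets 2.
Total = 17×2 + 24×3 + 23×18 = 520.

520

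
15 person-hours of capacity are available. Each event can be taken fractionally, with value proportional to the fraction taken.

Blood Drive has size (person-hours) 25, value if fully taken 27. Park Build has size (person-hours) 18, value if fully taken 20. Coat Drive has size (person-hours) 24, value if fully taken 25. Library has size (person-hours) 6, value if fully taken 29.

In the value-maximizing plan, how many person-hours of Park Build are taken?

9

Rank by value-to-size ratio: Library 29/6≈4.83, Park Build 20/18≈1.11, Blood Drive 27/25≈1.08, Coat Drive 25/24≈1.04.
Take all of Library (6 person-hours, value 29) → 9 person-hours left.
9 person-hours left: a 9/18 share of Park Build gives 20×9/18 = 10.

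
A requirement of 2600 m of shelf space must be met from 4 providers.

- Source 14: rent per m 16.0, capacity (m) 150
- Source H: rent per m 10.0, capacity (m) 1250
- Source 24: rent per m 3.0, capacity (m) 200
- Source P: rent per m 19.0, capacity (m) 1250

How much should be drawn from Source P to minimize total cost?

1000

Fill from the cheapest provider first.
Source 24 (3.0): use full 200 → 2400 m to go.
Take 1250 from Source H at 10.0 → need 1150 more.
Source 14 at 16.0: take all 150 m → 1000 still needed.
Take 1000 from Source P at 19.0 to finish.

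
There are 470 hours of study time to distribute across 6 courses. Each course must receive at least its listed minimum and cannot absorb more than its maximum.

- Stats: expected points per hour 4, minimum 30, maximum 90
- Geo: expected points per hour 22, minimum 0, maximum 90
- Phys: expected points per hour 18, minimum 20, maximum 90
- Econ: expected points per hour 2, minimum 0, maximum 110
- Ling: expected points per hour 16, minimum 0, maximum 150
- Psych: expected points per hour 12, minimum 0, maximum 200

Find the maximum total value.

Meeting every minimum uses 30+0+20+0+0+0 = 50 hours, leaving 420.
Rank by expected points per hour: Geo 22 > Phys 18 > Ling 16 > Psych 12 > Stats 4 > Econ 2.
Give Geo 90 more to hit its cap of 90 — 330 left.
Phys takes 70 more to reach its cap of 90 — 260 left.
Ling: +150 to 150 (cap) — 110 left.
Psych has room for 200 more but only 110 remain, so it gets 110.
Total = 4×30 + 22×90 + 18×90 + 16×150 + 12×110 = 7440.

7440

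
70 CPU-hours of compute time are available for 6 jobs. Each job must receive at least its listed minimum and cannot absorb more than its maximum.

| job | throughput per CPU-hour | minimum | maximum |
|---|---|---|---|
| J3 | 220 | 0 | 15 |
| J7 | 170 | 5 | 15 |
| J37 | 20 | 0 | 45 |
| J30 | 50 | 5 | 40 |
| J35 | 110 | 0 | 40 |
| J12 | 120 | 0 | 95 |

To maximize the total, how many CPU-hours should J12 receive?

35

Meeting every minimum uses 0+5+0+5+0+0 = 10 CPU-hours, leaving 60.
Highest throughput per CPU-hour first: J3 220 > J7 170 > J12 120 > J35 110 > J30 50 > J37 20.
Give J3 15 more to hit its cap of 15 ; 45 left.
J7: +10 to 15 (cap) ; 35 left.
J12 has room for 95 more but only 35 remain, so it gets 35.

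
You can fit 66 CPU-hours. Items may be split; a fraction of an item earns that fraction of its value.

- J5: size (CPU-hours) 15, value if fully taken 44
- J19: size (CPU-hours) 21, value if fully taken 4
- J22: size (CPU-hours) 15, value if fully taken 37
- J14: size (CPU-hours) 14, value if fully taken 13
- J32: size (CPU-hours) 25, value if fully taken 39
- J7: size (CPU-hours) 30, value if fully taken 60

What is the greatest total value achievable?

Rank by value-to-size ratio: J5 44/15≈2.93, J22 37/15≈2.47, J7 60/30≈2, J32 39/25≈1.56, J14 13/14≈0.929, J19 4/21≈0.19.
Take all of J5 (15 CPU-hours, value 44) ; 51 CPU-hours left.
Take all of J22 (15 CPU-hours, value 37) ; 36 CPU-hours left.
All 30 CPU-hours of J7 fit (value 60) ; 6 remain.
Fill the last 6 CPU-hours with part of J32: 6/25 of it earns 9.36.
Total value = 150.36.

150.36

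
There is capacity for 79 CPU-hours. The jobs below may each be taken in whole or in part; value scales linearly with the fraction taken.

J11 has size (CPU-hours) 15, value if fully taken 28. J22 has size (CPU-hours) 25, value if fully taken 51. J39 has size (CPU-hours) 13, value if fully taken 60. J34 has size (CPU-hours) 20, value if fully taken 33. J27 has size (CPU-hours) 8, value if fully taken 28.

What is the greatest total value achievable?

Sort by value density: J39 60/13≈4.62, J27 28/8≈3.5, J22 51/25≈2.04, J11 28/15≈1.87, J34 33/20≈1.65.
All 13 CPU-hours of J39 fit (value 60) — 66 remain.
Take all of J27 (8 CPU-hours, value 28) — 58 CPU-hours left.
Take all of J22 (25 CPU-hours, value 51) — 33 CPU-hours left.
Take all of J11 (15 CPU-hours, value 28) — 18 CPU-hours left.
Only 18 CPU-hours remain; take 18/20 of J34 for value 33×18/20 = 29.7.
Total value = 196.7.

196.7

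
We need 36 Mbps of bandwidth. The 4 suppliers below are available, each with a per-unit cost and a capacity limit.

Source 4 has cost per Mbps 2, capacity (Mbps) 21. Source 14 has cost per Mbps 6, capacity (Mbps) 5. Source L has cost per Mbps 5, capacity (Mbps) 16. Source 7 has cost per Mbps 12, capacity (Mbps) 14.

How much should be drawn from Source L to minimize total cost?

Fill from the cheapest supplier first.
Take 21 from Source 4 at 2 — need 15 more.
Source L at 5: take 15 of its 16 — requirement met.
Source 14, Source 7: unused.

15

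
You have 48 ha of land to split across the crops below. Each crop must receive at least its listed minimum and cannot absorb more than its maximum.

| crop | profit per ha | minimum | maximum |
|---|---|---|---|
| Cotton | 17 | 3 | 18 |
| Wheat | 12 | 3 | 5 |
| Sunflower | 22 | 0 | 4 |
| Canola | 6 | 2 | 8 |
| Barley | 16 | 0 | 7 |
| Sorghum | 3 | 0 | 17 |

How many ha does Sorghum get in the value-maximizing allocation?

6

Meeting every minimum uses 3+3+0+2+0+0 = 8 ha, leaving 40.
Highest profit per ha first: Sunflower 22 > Cotton 17 > Barley 16 > Wheat 12 > Canola 6 > Sorghum 3.
Give Sunflower 4 more to hit its cap of 4 ; 36 left.
Cotton takes 15 more to reach its cap of 18 ; 21 left.
Barley takes 7 more to reach its cap of 7 ; 14 left.
Give Wheat 2 more to hit its cap of 5 ; 12 left.
Canola takes 6 more to reach its cap of 8 ; 6 left.
Only 6 left; Sorghum takes them to reach 6.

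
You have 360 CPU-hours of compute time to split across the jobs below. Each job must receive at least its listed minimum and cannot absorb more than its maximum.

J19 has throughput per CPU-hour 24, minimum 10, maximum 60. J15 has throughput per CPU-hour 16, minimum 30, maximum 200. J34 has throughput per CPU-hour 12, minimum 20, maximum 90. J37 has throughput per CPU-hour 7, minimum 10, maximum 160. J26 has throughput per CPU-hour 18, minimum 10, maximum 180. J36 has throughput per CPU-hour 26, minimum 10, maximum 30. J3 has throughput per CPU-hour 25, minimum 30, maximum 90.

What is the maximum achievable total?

7420

Meeting every minimum uses 10+30+20+10+10+10+30 = 120 CPU-hours, leaving 240.
Rank by throughput per CPU-hour: J36 26 > J3 25 > J19 24 > J26 18 > J15 16 > J34 12 > J37 7.
Give J36 20 more to hit its cap of 30 ; 220 left.
Give J3 60 more to hit its cap of 90 ; 160 left.
Give J19 50 more to hit its cap of 60 ; 110 left.
J26 has room for 170 more but only 110 remain, so it gets 120.
Total = 24×60 + 16×30 + 12×20 + 7×10 + 18×120 + 26×30 + 25×90 = 7420.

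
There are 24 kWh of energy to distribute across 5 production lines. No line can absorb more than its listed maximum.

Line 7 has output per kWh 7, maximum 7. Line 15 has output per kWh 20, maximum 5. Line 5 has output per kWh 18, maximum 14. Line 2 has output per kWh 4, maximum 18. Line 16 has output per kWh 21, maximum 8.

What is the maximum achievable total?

Highest output per kWh first: Line 16 21 > Line 15 20 > Line 5 18 > Line 7 7 > Line 2 4.
Give Line 16 8 to hit its cap of 8 → 16 left.
Line 15 takes 5 to reach its cap of 5 → 11 left.
Line 5 has room for 14 but only 11 remain, so it gets 11.
Total = 20×5 + 18×11 + 21×8 = 466.

466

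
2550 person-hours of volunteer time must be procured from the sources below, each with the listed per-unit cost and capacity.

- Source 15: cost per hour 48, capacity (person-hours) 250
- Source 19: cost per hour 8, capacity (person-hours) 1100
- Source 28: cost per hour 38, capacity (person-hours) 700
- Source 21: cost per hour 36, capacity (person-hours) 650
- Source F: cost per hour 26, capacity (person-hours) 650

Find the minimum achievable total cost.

54800

Use sources in increasing cost order.
Source 19 (8): use full 1100 ; 1450 person-hours to go.
Source F at 26: take all 650 person-hours ; 800 still needed.
Source 21 (36): use full 650 ; 150 person-hours to go.
Take 150 from Source 28 at 38 to finish.
Source 15: unused.
Cost = 1100×8 + 650×26 + 650×36 + 150×38 = 54800.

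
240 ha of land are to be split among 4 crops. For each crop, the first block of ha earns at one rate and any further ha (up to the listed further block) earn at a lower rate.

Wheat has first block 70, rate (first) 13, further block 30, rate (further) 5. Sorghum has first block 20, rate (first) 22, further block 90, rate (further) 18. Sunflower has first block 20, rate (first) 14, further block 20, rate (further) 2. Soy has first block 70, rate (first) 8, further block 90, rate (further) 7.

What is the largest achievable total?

3570

Order all 8 blocks by rate: Sorghum/first 22 > Sorghum/second 18 > Sunflower/first 14 > Wheat/first 13 > Soy/first 8 > Soy/second 7 > Wheat/second 5 > Sunflower/second 2.
Sorghum first at 22: fill all 20 → 220 left.
Sorghum second at 18: fill all 90 → 130 left.
Sunflower first at 14: fill all 20 → 110 left.
Fill Wheat first block (70 at 13) → 40 left.
Soy first at 8: only 40 left, fill 40.
Total = 22×20 + 18×90 + 14×20 + 13×70 + 8×40 = 3570.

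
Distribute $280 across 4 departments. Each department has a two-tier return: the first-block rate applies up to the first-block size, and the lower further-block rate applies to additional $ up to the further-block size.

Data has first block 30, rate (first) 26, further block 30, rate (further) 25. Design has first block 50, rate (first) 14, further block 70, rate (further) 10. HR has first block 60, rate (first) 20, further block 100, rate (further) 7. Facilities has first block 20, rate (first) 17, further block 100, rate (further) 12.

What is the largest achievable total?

4850

Order all 8 blocks by rate: Data/T1 26 > Data/T2 25 > HR/T1 20 > Facilities/T1 17 > Design/T1 14 > Facilities/T2 12 > Design/T2 10 > HR/T2 7.
Data/T1 (26): +30 → 250 left.
Data T2 at 25: fill all 30 → 220 left.
HR T1 at 20: fill all 60 → 160 left.
Fill Facilities T1 block (20 at 17) → 140 left.
Fill Design T1 block (50 at 14) → 90 left.
Facilities T2 at 12: only 90 left, fill 90.
Total = 26×30 + 25×30 + 20×60 + 17×20 + 14×50 + 12×90 = 4850.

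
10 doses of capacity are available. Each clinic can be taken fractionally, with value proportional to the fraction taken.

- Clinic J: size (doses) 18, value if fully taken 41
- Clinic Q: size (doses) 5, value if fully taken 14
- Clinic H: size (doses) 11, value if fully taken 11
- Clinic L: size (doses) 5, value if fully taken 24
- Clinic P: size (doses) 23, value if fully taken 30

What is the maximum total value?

Sort by value density: Clinic L 24/5≈4.8, Clinic Q 14/5≈2.8, Clinic J 41/18≈2.28, Clinic P 30/23≈1.3, Clinic H 11/11≈1.
All 5 doses of Clinic L fit (value 24) — 5 remain.
Clinic Q: take in full, 5 doses for value 14 — 0 left.
Total value = 38.

38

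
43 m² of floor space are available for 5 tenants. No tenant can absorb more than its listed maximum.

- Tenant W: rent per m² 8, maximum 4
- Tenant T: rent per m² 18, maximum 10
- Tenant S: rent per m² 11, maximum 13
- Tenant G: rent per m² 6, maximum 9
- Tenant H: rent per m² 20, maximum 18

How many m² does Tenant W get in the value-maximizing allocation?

Highest rent per m² first: Tenant H 20 > Tenant T 18 > Tenant S 11 > Tenant W 8 > Tenant G 6.
Tenant H: +18 to 18 (cap) → 25 left.
Tenant T: +10 to 10 (cap) → 15 left.
Tenant S: +13 to 13 (cap) → 2 left.
Tenant W has room for 4 but only 2 remain, so it gets 2.

2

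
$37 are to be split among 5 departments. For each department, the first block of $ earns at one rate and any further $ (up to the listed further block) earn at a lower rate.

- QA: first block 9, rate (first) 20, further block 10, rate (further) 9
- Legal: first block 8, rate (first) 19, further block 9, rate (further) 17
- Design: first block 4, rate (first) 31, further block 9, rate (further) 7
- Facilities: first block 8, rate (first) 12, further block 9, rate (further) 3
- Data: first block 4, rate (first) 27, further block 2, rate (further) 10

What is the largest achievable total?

753

Rank every tier by rate: Design/tier1 31 > Data/tier1 27 > QA/tier1 20 > Legal/tier1 19 > Legal/tier2 17 > Facilities/tier1 12 > Data/tier2 10 > QA/tier2 9 > Design/tier2 7 > Facilities/tier2 3.
Design tier1 at 31: fill all 4 — 33 left.
Fill Data tier1 block (4 at 27) — 29 left.
QA/tier1 (20): +9 — 20 left.
Legal tier1 at 19: fill all 8 — 12 left.
Legal tier2 at 17: fill all 9 — 3 left.
Facilities/tier1: +3 of 8 at 12; pool empty.
Total = 31×4 + 27×4 + 20×9 + 19×8 + 17×9 + 12×3 = 753.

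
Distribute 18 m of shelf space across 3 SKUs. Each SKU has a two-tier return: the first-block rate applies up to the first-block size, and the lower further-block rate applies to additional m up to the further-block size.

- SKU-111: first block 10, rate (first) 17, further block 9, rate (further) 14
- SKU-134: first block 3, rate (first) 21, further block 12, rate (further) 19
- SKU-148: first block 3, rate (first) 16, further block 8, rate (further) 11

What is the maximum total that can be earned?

342

Treat each block as its own option and order by rate: SKU-134/T1 21 > SKU-134/T2 19 > SKU-111/T1 17 > SKU-148/T1 16 > SKU-111/T2 14 > SKU-148/T2 11.
SKU-134 T1 at 21: fill all 3 → 15 left.
Fill SKU-134 T2 block (12 at 19) → 3 left.
SKU-111 T1 at 17: only 3 left, fill 3.
Total = 21×3 + 19×12 + 17×3 = 342.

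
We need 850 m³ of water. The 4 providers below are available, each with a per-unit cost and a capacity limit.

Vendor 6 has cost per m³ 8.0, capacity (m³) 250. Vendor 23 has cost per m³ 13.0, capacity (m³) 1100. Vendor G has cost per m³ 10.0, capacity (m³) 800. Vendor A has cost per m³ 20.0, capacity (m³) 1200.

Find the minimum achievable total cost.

8000

Use providers in increasing cost order.
Vendor 6 at 8.0: take all 250 m³ — 600 still needed.
Take 600 from Vendor G at 10.0 to finish.
Vendor 23, Vendor A: unused.
Cost = 250×8.0 + 600×10.0 = 8000.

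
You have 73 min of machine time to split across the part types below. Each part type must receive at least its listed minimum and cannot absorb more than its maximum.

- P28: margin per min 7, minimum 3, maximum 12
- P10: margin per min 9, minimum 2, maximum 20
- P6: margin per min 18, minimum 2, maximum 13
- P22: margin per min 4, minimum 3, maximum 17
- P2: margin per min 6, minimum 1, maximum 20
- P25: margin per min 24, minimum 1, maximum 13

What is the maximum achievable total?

Meeting every minimum uses 3+2+2+3+1+1 = 12 min, leaving 61.
Order the part types by margin per min: P25 24 > P6 18 > P10 9 > P28 7 > P2 6 > P22 4.
Give P25 12 more to hit its cap of 13 ; 49 left.
P6: +11 to 13 (cap) ; 38 left.
Give P10 18 more to hit its cap of 20 ; 20 left.
P28 takes 9 more to reach its cap of 12 ; 11 left.
Only 11 left; P2 takes them to reach 12.
Total = 7×12 + 9×20 + 18×13 + 4×3 + 6×12 + 24×13 = 894.

894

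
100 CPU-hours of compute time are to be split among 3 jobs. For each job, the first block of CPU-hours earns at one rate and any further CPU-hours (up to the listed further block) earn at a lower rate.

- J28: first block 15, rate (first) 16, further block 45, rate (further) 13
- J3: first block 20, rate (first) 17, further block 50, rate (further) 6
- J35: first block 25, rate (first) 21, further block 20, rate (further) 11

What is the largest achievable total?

Order all 6 blocks by rate: J35/T1 21 > J3/T1 17 > J28/T1 16 > J28/T2 13 > J35/T2 11 > J3/T2 6.
Fill J35 T1 block (25 at 21) — 75 left.
J3 T1 at 17: fill all 20 — 55 left.
J28 T1 at 16: fill all 15 — 40 left.
J28 T2 at 13: only 40 left, fill 40.
Total = 21×25 + 17×20 + 16×15 + 13×40 = 1625.

1625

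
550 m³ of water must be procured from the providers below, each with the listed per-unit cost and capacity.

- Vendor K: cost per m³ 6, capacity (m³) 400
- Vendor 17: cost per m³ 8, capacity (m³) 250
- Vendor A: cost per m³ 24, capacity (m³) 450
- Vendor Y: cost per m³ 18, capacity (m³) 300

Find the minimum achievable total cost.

Fill from the cheapest provider first.
Take 400 from Vendor K at 6 → need 150 more.
Take 150 from Vendor 17 at 8 to finish.
Vendor Y, Vendor A: unused.
Cost = 400×6 + 150×8 = 3600.

3600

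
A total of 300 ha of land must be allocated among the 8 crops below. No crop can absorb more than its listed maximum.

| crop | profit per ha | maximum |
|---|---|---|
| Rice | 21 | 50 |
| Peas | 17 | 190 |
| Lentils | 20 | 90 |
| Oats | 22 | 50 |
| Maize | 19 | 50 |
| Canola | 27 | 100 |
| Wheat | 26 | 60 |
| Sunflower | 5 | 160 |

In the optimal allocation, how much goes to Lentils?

Order the crops by profit per ha: Canola 27 > Wheat 26 > Oats 22 > Rice 21 > Lentils 20 > Maize 19 > Peas 17 > Sunflower 5.
Canola takes 100 to reach its cap of 100 → 200 left.
Wheat takes 60 to reach its cap of 60 → 140 left.
Oats takes 50 to reach its cap of 50 → 90 left.
Give Rice 50 to hit its cap of 50 → 40 left.
Lentils has room for 90 but only 40 remain, so it gets 40.

40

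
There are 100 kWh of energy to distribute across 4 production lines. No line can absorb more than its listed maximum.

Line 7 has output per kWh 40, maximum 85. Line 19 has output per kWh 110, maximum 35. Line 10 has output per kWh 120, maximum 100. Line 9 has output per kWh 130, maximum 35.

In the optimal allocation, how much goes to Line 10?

65

Rank by output per kWh: Line 9 130 > Line 10 120 > Line 19 110 > Line 7 40.
Line 9: +35 to 35 (cap) ; 65 left.
Only 65 left; Line 10 takes them to reach 65.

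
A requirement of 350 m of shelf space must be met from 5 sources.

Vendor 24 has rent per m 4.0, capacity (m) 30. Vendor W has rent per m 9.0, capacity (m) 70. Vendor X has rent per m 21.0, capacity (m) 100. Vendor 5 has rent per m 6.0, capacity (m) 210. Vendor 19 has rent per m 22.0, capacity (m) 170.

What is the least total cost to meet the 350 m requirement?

Use sources in increasing cost order.
Vendor 24 (4.0): use full 30 ; 320 m to go.
Vendor 5 at 6.0: take all 210 m ; 110 still needed.
Take 70 from Vendor W at 9.0 ; need 40 more.
Take 40 from Vendor X at 21.0 to finish.
Vendor 19: unused.
Cost = 30×4.0 + 210×6.0 + 70×9.0 + 40×21.0 = 2850.

2850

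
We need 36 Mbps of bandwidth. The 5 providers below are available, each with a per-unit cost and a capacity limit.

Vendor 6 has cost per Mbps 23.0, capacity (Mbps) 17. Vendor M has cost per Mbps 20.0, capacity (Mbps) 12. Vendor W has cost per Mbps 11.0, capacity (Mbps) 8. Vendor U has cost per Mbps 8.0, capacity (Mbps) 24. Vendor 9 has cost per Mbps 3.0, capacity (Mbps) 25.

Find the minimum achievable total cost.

163

Use providers in increasing cost order.
Vendor 9 (3.0): use full 25 ; 11 Mbps to go.
Vendor U (8.0): take the remaining 11 ; done.
Vendor W, Vendor M, Vendor 6: unused.
Cost = 25×3.0 + 11×8.0 = 163.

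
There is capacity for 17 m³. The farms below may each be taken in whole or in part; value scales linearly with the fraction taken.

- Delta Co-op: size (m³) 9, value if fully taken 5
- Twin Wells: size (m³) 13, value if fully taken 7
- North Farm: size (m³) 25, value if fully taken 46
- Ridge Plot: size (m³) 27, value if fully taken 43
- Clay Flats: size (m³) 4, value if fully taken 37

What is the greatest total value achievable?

Rank by value-to-size ratio: Clay Flats 37/4≈9.25, North Farm 46/25≈1.84, Ridge Plot 43/27≈1.59, Delta Co-op 5/9≈0.556, Twin Wells 7/13≈0.538.
Clay Flats: take in full, 4 m³ for value 37 — 13 left.
Fill the last 13 m³ with part of North Farm: 13/25 of it earns 23.92.
Total value = 60.92.

60.92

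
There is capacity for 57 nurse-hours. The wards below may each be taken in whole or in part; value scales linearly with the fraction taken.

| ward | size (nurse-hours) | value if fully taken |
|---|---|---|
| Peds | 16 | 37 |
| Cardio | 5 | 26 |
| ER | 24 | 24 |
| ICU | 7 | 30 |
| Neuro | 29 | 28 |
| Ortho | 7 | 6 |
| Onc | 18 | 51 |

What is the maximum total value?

155

Rank by value-to-size ratio: Cardio 26/5≈5.2, ICU 30/7≈4.29, Onc 51/18≈2.83, Peds 37/16≈2.31, ER 24/24≈1, Neuro 28/29≈0.966, Ortho 6/7≈0.857.
All 5 nurse-hours of Cardio fit (value 26) ; 52 remain.
ICU: take in full, 7 nurse-hours for value 30 ; 45 left.
Onc: take in full, 18 nurse-hours for value 51 ; 27 left.
Take all of Peds (16 nurse-hours, value 37) ; 11 nurse-hours left.
11 nurse-hours left: a 11/24 share of ER gives 24×11/24 = 11.
Total value = 155.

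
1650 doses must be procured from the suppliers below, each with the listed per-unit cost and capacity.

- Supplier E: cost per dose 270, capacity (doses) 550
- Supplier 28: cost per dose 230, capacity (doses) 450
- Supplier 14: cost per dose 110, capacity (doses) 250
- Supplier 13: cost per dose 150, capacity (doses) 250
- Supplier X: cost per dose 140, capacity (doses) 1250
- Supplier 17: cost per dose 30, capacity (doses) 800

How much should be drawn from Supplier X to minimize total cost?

Fill from the cheapest supplier first.
Take 800 from Supplier 17 at 30 ; need 850 more.
Supplier 14 at 110: take all 250 doses ; 600 still needed.
Supplier X (140): take the remaining 600 ; done.
Supplier 13, Supplier 28, Supplier E: unused.

600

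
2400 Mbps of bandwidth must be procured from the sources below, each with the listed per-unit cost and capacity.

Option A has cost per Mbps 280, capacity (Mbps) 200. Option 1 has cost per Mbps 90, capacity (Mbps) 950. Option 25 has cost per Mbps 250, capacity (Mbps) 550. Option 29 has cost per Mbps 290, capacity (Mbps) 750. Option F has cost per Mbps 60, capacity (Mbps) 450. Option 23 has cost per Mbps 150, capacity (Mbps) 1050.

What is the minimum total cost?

Cheapest first:
Option F (60): use full 450 ; 1950 Mbps to go.
Option 1 at 90: take all 950 Mbps ; 1000 still needed.
Option 23 (150): take the remaining 1000 ; done.
Option 25, Option A, Option 29: unused.
Cost = 450×60 + 950×90 + 1000×150 = 262500.

262500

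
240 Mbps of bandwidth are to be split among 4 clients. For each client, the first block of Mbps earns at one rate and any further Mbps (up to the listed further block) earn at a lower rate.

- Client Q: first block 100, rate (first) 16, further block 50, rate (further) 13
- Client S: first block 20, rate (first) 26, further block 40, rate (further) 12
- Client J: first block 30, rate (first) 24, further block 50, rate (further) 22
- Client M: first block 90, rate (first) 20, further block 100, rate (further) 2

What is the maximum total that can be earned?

4940

Treat each block as its own option and order by rate: Client S/T1 26 > Client J/T1 24 > Client J/T2 22 > Client M/T1 20 > Client Q/T1 16 > Client Q/T2 13 > Client S/T2 12 > Client M/T2 2.
Client S T1 at 26: fill all 20 → 220 left.
Client J/T1 (24): +30 → 190 left.
Fill Client J T2 block (50 at 22) → 140 left.
Client M T1 at 20: fill all 90 → 50 left.
Client Q/T1: +50 of 100 at 16; pool empty.
Total = 26×20 + 24×30 + 22×50 + 20×90 + 16×50 = 4940.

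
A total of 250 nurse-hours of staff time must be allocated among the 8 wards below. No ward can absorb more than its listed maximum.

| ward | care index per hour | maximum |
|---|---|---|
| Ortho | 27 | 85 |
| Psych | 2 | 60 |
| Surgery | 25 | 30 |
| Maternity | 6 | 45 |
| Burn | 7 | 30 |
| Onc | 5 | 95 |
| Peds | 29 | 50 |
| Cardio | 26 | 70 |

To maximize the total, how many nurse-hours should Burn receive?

15

Rank by care index per hour: Peds 29 > Ortho 27 > Cardio 26 > Surgery 25 > Burn 7 > Maternity 6 > Onc 5 > Psych 2.
Peds: +50 to 50 (cap) ; 200 left.
Give Ortho 85 to hit its cap of 85 ; 115 left.
Cardio: +70 to 70 (cap) ; 45 left.
Surgery: +30 to 30 (cap) ; 15 left.
Only 15 left; Burn takes them to reach 15.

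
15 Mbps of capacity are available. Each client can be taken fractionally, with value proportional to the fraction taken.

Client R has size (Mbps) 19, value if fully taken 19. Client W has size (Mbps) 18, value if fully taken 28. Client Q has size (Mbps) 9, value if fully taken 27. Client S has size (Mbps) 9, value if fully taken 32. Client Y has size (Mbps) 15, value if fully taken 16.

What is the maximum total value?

50

Sort by value density: Client S 32/9≈3.56, Client Q 27/9≈3, Client W 28/18≈1.56, Client Y 16/15≈1.07, Client R 19/19≈1.
Client S: take in full, 9 Mbps for value 32 ; 6 left.
Fill the last 6 Mbps with part of Client Q: 6/9 of it earns 18.
Total value = 50.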